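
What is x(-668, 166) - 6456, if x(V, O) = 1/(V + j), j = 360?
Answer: -1988449/308 ≈ -6456.0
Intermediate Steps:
x(V, O) = 1/(360 + V) (x(V, O) = 1/(V + 360) = 1/(360 + V))
x(-668, 166) - 6456 = 1/(360 - 668) - 6456 = 1/(-308) - 6456 = -1/308 - 6456 = -1988449/308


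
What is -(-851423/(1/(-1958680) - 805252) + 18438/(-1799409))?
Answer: -990576929290956214/946027877912089883 ≈ -1.0471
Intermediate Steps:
-(-851423/(1/(-1958680) - 805252) + 18438/(-1799409)) = -(-851423/(-1/1958680 - 805252) + 18438*(-1/1799409)) = -(-851423/(-1577230987361/1958680) - 6146/599803) = -(-851423*(-1958680/1577230987361) - 6146/599803) = -(1667665201640/1577230987361 - 6146/599803) = -1*990576929290956214/946027877912089883 = -990576929290956214/946027877912089883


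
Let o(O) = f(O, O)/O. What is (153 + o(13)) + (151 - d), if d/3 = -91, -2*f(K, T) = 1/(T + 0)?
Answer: 195025/338 ≈ 577.00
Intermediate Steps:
f(K, T) = -1/(2*T) (f(K, T) = -1/(2*(T + 0)) = -1/(2*T))
d = -273 (d = 3*(-91) = -273)
o(O) = -1/(2*O**2) (o(O) = (-1/(2*O))/O = -1/(2*O**2))
(153 + o(13)) + (151 - d) = (153 - 1/2/13**2) + (151 - 1*(-273)) = (153 - 1/2*1/169) + (151 + 273) = (153 - 1/338) + 424 = 51713/338 + 424 = 195025/338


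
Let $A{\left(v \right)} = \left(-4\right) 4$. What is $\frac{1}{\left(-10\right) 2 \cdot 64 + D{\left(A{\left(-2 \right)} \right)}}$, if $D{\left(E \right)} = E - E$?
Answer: $- \frac{1}{1280} \approx -0.00078125$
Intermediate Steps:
$A{\left(v \right)} = -16$
$D{\left(E \right)} = 0$
$\frac{1}{\left(-10\right) 2 \cdot 64 + D{\left(A{\left(-2 \right)} \right)}} = \frac{1}{\left(-10\right) 2 \cdot 64 + 0} = \frac{1}{\left(-20\right) 64 + 0} = \frac{1}{-1280 + 0} = \frac{1}{-1280} = - \frac{1}{1280}$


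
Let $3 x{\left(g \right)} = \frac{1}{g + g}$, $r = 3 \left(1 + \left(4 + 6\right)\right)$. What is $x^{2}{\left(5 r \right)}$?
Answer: $\frac{1}{980100} \approx 1.0203 \cdot 10^{-6}$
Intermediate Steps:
$r = 33$ ($r = 3 \left(1 + 10\right) = 3 \cdot 11 = 33$)
$x{\left(g \right)} = \frac{1}{6 g}$ ($x{\left(g \right)} = \frac{1}{3 \left(g + g\right)} = \frac{1}{3 \cdot 2 g} = \frac{\frac{1}{2} \frac{1}{g}}{3} = \frac{1}{6 g}$)
$x^{2}{\left(5 r \right)} = \left(\frac{1}{6 \cdot 5 \cdot 33}\right)^{2} = \left(\frac{1}{6 \cdot 165}\right)^{2} = \left(\frac{1}{6} \cdot \frac{1}{165}\right)^{2} = \left(\frac{1}{990}\right)^{2} = \frac{1}{980100}$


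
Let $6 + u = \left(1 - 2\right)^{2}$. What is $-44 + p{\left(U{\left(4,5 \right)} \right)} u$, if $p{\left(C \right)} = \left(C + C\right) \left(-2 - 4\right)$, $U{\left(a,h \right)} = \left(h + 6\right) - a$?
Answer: $376$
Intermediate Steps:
$U{\left(a,h \right)} = 6 + h - a$ ($U{\left(a,h \right)} = \left(6 + h\right) - a = 6 + h - a$)
$p{\left(C \right)} = - 12 C$ ($p{\left(C \right)} = 2 C \left(-6\right) = - 12 C$)
$u = -5$ ($u = -6 + \left(1 - 2\right)^{2} = -6 + \left(-1\right)^{2} = -6 + 1 = -5$)
$-44 + p{\left(U{\left(4,5 \right)} \right)} u = -44 + - 12 \left(6 + 5 - 4\right) \left(-5\right) = -44 + \left(-12\right) 7 \left(-5\right) = -44 - -420 = -44 + 420 = 376$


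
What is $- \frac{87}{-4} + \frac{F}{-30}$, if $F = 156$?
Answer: $\frac{331}{20} \approx 16.55$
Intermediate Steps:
$- \frac{87}{-4} + \frac{F}{-30} = - \frac{87}{-4} + \frac{156}{-30} = \left(-87\right) \left(- \frac{1}{4}\right) + 156 \left(- \frac{1}{30}\right) = \frac{87}{4} - \frac{26}{5} = \frac{331}{20}$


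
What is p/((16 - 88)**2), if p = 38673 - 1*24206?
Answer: 14467/5184 ≈ 2.7907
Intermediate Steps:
p = 14467 (p = 38673 - 24206 = 14467)
p/((16 - 88)**2) = 14467/((16 - 88)**2) = 14467/((-72)**2) = 14467/5184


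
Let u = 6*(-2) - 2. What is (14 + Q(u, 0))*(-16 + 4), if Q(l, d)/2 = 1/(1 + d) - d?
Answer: -192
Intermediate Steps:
u = -14 (u = -12 - 2 = -14)
Q(l, d) = -2*d + 2/(1 + d) (Q(l, d) = 2*(1/(1 + d) - d) = -2*d + 2/(1 + d))
(14 + Q(u, 0))*(-16 + 4) = (14 + 2*(1 - 1*0 - 1*0**2)/(1 + 0))*(-16 + 4) = (14 + 2*(1 + 0 - 1*0)/1)*(-12) = (14 + 2*1*(1 + 0 + 0))*(-12) = (14 + 2*1*1)*(-12) = (14 + 2)*(-12) = 16*(-12) = -192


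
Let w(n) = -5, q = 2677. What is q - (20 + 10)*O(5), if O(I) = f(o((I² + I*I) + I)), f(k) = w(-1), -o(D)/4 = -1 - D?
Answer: 2827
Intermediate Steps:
o(D) = 4 + 4*D (o(D) = -4*(-1 - D) = 4 + 4*D)
f(k) = -5
O(I) = -5
q - (20 + 10)*O(5) = 2677 - (20 + 10)*(-5) = 2677 - 30*(-5) = 2677 - 1*(-150) = 2677 + 150 = 2827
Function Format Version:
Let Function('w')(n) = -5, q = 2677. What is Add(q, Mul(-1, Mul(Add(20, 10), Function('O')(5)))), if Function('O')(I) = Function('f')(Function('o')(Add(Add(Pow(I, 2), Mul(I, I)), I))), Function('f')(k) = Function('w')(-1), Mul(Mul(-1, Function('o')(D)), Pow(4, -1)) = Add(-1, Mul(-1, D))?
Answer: 2827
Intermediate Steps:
Function('o')(D) = Add(4, Mul(4, D)) (Function('o')(D) = Mul(-4, Add(-1, Mul(-1, D))) = Add(4, Mul(4, D)))
Function('f')(k) = -5
Function('O')(I) = -5
Add(q, Mul(-1, Mul(Add(20, 10), Function('O')(5)))) = Add(2677, Mul(-1, Mul(Add(20, 10), -5))) = Add(2677, Mul(-1, Mul(30, -5))) = Add(2677, Mul(-1, -150)) = Add(2677, 150) = 2827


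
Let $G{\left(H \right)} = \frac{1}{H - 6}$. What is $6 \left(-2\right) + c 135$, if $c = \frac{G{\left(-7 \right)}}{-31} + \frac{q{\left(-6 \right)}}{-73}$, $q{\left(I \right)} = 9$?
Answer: $- \frac{832818}{29419} \approx -28.309$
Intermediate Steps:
$G{\left(H \right)} = \frac{1}{-6 + H}$
$c = - \frac{3554}{29419}$ ($c = \frac{1}{\left(-6 - 7\right) \left(-31\right)} + \frac{9}{-73} = \frac{1}{-13} \left(- \frac{1}{31}\right) + 9 \left(- \frac{1}{73}\right) = \left(- \frac{1}{13}\right) \left(- \frac{1}{31}\right) - \frac{9}{73} = \frac{1}{403} - \frac{9}{73} = - \frac{3554}{29419} \approx -0.12081$)
$6 \left(-2\right) + c 135 = 6 \left(-2\right) - \frac{479790}{29419} = -12 - \frac{479790}{29419} = - \frac{832818}{29419}$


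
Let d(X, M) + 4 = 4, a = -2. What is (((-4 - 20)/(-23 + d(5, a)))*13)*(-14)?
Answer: -4368/23 ≈ -189.91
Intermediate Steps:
d(X, M) = 0 (d(X, M) = -4 + 4 = 0)
(((-4 - 20)/(-23 + d(5, a)))*13)*(-14) = (((-4 - 20)/(-23 + 0))*13)*(-14) = (-24/(-23)*13)*(-14) = (-24*(-1/23)*13)*(-14) = ((24/23)*13)*(-14) = (312/23)*(-14) = -4368/23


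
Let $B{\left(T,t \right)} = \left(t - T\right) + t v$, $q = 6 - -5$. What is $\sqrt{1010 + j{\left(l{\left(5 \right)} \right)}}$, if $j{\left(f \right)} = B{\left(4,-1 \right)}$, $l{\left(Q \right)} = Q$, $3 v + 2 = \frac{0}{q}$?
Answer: $\frac{\sqrt{9051}}{3} \approx 31.712$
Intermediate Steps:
$q = 11$ ($q = 6 + 5 = 11$)
$v = - \frac{2}{3}$ ($v = - \frac{2}{3} + \frac{0 \cdot \frac{1}{11}}{3} = - \frac{2}{3} + \frac{1}{3} \cdot 0 = - \frac{2}{3} + 0 = - \frac{2}{3} \approx -0.66667$)
$B{\left(T,t \right)} = - T + \frac{t}{3}$ ($B{\left(T,t \right)} = \left(t - T\right) + t \left(- \frac{2}{3}\right) = \left(t - T\right) - \frac{2 t}{3} = - T + \frac{t}{3}$)
$j{\left(f \right)} = - \frac{13}{3}$ ($j{\left(f \right)} = \left(-1\right) 4 + \frac{1}{3} \left(-1\right) = -4 - \frac{1}{3} = - \frac{13}{3}$)
$\sqrt{1010 + j{\left(l{\left(5 \right)} \right)}} = \sqrt{1010 - \frac{13}{3}} = \sqrt{\frac{3017}{3}} = \frac{\sqrt{9051}}{3}$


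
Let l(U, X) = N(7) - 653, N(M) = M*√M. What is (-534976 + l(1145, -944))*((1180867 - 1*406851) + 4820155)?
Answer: -2996400218559 + 39159197*√7 ≈ -2.9963e+12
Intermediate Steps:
N(M) = M^(3/2)
l(U, X) = -653 + 7*√7 (l(U, X) = 7^(3/2) - 653 = 7*√7 - 653 = -653 + 7*√7)
(-534976 + l(1145, -944))*((1180867 - 1*406851) + 4820155) = (-534976 + (-653 + 7*√7))*((1180867 - 1*406851) + 4820155) = (-535629 + 7*√7)*((1180867 - 406851) + 4820155) = (-535629 + 7*√7)*(774016 + 4820155) = (-535629 + 7*√7)*5594171 = -2996400218559 + 39159197*√7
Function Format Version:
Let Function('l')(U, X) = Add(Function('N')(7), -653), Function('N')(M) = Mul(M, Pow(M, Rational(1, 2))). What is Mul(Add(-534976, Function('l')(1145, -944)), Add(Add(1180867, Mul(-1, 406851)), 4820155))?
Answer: Add(-2996400218559, Mul(39159197, Pow(7, Rational(1, 2)))) ≈ -2.9963e+12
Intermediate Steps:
Function('N')(M) = Pow(M, Rational(3, 2))
Function('l')(U, X) = Add(-653, Mul(7, Pow(7, Rational(1, 2)))) (Function('l')(U, X) = Add(Pow(7, Rational(3, 2)), -653) = Add(Mul(7, Pow(7, Rational(1, 2))), -653) = Add(-653, Mul(7, Pow(7, Rational(1, 2)))))
Mul(Add(-534976, Function('l')(1145, -944)), Add(Add(1180867, Mul(-1, 406851)), 4820155)) = Mul(Add(-534976, Add(-653, Mul(7, Pow(7, Rational(1, 2))))), Add(Add(1180867, Mul(-1, 406851)), 4820155)) = Mul(Add(-535629, Mul(7, Pow(7, Rational(1, 2)))), Add(Add(1180867, -406851), 4820155)) = Mul(Add(-535629, Mul(7, Pow(7, Rational(1, 2)))), Add(774016, 4820155)) = Mul(Add(-535629, Mul(7, Pow(7, Rational(1, 2)))), 5594171) = Add(-2996400218559, Mul(39159197, Pow(7, Rational(1, 2))))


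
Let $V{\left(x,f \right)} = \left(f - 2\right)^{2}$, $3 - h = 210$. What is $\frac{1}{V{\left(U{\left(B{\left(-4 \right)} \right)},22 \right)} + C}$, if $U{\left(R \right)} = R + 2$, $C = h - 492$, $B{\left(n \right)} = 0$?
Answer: $- \frac{1}{299} \approx -0.0033445$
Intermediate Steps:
$h = -207$ ($h = 3 - 210 = -207$)
$C = -699$ ($C = -207 - 492 = -699$)
$U{\left(R \right)} = 2 + R$
$V{\left(x,f \right)} = \left(-2 + f\right)^{2}$
$\frac{1}{V{\left(U{\left(B{\left(-4 \right)} \right)},22 \right)} + C} = \frac{1}{\left(-2 + 22\right)^{2} - 699} = \frac{1}{20^{2} - 699} = \frac{1}{400 - 699} = \frac{1}{-299} = - \frac{1}{299}$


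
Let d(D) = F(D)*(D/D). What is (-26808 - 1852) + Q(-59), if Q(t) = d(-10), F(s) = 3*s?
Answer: -28690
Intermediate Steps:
d(D) = 3*D (d(D) = (3*D)*(D/D) = (3*D)*1 = 3*D)
Q(t) = -30 (Q(t) = 3*(-10) = -30)
(-26808 - 1852) + Q(-59) = (-26808 - 1852) - 30 = -28660 - 30 = -28690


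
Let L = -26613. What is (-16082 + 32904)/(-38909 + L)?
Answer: -8411/32761 ≈ -0.25674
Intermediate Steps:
(-16082 + 32904)/(-38909 + L) = (-16082 + 32904)/(-38909 - 26613) = 16822/(-65522) = 16822*(-1/65522) = -8411/32761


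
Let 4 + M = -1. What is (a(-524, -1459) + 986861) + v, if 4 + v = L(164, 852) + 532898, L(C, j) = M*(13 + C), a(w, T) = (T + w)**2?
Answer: 5451159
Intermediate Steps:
M = -5 (M = -4 - 1 = -5)
L(C, j) = -65 - 5*C (L(C, j) = -5*(13 + C) = -65 - 5*C)
v = 532009 (v = -4 + ((-65 - 5*164) + 532898) = -4 + ((-65 - 820) + 532898) = -4 + (-885 + 532898) = -4 + 532013 = 532009)
(a(-524, -1459) + 986861) + v = ((-1459 - 524)**2 + 986861) + 532009 = ((-1983)**2 + 986861) + 532009 = (3932289 + 986861) + 532009 = 4919150 + 532009 = 5451159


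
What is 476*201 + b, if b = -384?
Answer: 95292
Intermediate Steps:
476*201 + b = 476*201 - 384 = 95676 - 384 = 95292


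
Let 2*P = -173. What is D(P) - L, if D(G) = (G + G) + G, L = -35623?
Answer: 70727/2 ≈ 35364.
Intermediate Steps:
P = -173/2 (P = (½)*(-173) = -173/2 ≈ -86.500)
D(G) = 3*G (D(G) = 2*G + G = 3*G)
D(P) - L = 3*(-173/2) - 1*(-35623) = -519/2 + 35623 = 70727/2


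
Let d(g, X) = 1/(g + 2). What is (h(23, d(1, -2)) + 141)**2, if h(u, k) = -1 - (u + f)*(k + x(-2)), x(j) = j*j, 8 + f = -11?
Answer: 135424/9 ≈ 15047.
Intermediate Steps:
f = -19 (f = -8 - 11 = -19)
x(j) = j**2
d(g, X) = 1/(2 + g)
h(u, k) = -1 - (-19 + u)*(4 + k) (h(u, k) = -1 - (u - 19)*(k + (-2)**2) = -1 - (-19 + u)*(k + 4) = -1 - (-19 + u)*(4 + k))
(h(23, d(1, -2)) + 141)**2 = ((75 - 4*23 + 19/(2 + 1) - 1*23/(2 + 1)) + 141)**2 = ((75 - 92 + 19/3 - 1*23/3) + 141)**2 = ((75 - 92 + 19*(1/3) - 1*1/3*23) + 141)**2 = ((75 - 92 + 19/3 - 23/3) + 141)**2 = (-55/3 + 141)**2 = (368/3)**2 = 135424/9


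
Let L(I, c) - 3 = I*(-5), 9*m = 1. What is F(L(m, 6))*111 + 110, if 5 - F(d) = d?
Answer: 1181/3 ≈ 393.67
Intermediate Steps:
m = 1/9 (m = (1/9)*1 = 1/9 ≈ 0.11111)
L(I, c) = 3 - 5*I (L(I, c) = 3 + I*(-5) = 3 - 5*I)
F(d) = 5 - d
F(L(m, 6))*111 + 110 = (5 - (3 - 5*1/9))*111 + 110 = (5 - (3 - 5/9))*111 + 110 = (5 - 1*22/9)*111 + 110 = (5 - 22/9)*111 + 110 = (23/9)*111 + 110 = 851/3 + 110 = 1181/3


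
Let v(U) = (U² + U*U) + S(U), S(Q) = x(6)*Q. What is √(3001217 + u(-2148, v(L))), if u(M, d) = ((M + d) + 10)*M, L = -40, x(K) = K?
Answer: √1235561 ≈ 1111.6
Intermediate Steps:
S(Q) = 6*Q
v(U) = 2*U² + 6*U (v(U) = (U² + U*U) + 6*U = (U² + U²) + 6*U = 2*U² + 6*U)
u(M, d) = M*(10 + M + d) (u(M, d) = (10 + M + d)*M = M*(10 + M + d))
√(3001217 + u(-2148, v(L))) = √(3001217 - 2148*(10 - 2148 + 2*(-40)*(3 - 40))) = √(3001217 - 2148*(10 - 2148 + 2*(-40)*(-37))) = √(3001217 - 2148*(10 - 2148 + 2960)) = √(3001217 - 2148*822) = √(3001217 - 1765656) = √1235561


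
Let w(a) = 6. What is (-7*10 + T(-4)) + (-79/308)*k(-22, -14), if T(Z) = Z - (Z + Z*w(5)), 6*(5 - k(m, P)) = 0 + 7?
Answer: -86825/1848 ≈ -46.983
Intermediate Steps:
k(m, P) = 23/6 (k(m, P) = 5 - (0 + 7)/6 = 5 - ⅙*7 = 5 - 7/6 = 23/6)
T(Z) = -6*Z (T(Z) = Z - (Z + Z*6) = Z - (Z + 6*Z) = Z - 7*Z = -6*Z)
(-7*10 + T(-4)) + (-79/308)*k(-22, -14) = (-7*10 - 6*(-4)) - 79/308*(23/6) = (-70 + 24) - 79*1/308*(23/6) = -46 - 79/308*23/6 = -46 - 1817/1848 = -86825/1848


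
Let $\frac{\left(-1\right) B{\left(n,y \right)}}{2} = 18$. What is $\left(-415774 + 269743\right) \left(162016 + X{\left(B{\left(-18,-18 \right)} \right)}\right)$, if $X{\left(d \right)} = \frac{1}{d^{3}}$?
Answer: $- \frac{367950343281115}{15552} \approx -2.3659 \cdot 10^{10}$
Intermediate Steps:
$B{\left(n,y \right)} = -36$ ($B{\left(n,y \right)} = \left(-2\right) 18 = -36$)
$X{\left(d \right)} = \frac{1}{d^{3}}$
$\left(-415774 + 269743\right) \left(162016 + X{\left(B{\left(-18,-18 \right)} \right)}\right) = \left(-415774 + 269743\right) \left(162016 + \frac{1}{-46656}\right) = - 146031 \left(162016 - \frac{1}{46656}\right) = \left(-146031\right) \frac{7559018495}{46656} = - \frac{367950343281115}{15552}$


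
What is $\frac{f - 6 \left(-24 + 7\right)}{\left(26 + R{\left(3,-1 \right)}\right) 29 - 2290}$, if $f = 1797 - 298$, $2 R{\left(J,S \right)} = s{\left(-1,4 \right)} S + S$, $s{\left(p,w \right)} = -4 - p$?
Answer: $- \frac{1601}{1507} \approx -1.0624$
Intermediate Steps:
$R{\left(J,S \right)} = - S$ ($R{\left(J,S \right)} = \frac{\left(-4 - -1\right) S + S}{2} = \frac{\left(-4 + 1\right) S + S}{2} = \frac{- 3 S + S}{2} = \frac{\left(-2\right) S}{2} = - S$)
$f = 1499$ ($f = 1797 - 298 = 1499$)
$\frac{f - 6 \left(-24 + 7\right)}{\left(26 + R{\left(3,-1 \right)}\right) 29 - 2290} = \frac{1499 - 6 \left(-24 + 7\right)}{\left(26 - -1\right) 29 - 2290} = \frac{1499 - -102}{\left(26 + 1\right) 29 - 2290} = \frac{1499 + 102}{27 \cdot 29 - 2290} = \frac{1601}{783 - 2290} = \frac{1601}{-1507} = 1601 \left(- \frac{1}{1507}\right) = - \frac{1601}{1507}$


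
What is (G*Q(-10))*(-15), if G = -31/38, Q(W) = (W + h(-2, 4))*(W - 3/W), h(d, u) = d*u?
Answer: 81189/38 ≈ 2136.6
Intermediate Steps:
Q(W) = (-8 + W)*(W - 3/W) (Q(W) = (W - 2*4)*(W - 3/W) = (W - 8)*(W - 3/W) = (-8 + W)*(W - 3/W))
G = -31/38 (G = -31*1/38 = -31/38 ≈ -0.81579)
(G*Q(-10))*(-15) = -31*(-3 + (-10)**2 - 8*(-10) + 24/(-10))/38*(-15) = -31*(-3 + 100 + 80 + 24*(-1/10))/38*(-15) = -31*(-3 + 100 + 80 - 12/5)/38*(-15) = -31/38*873/5*(-15) = -27063/190*(-15) = 81189/38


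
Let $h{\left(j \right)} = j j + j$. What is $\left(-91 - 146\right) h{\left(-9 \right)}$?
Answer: $-17064$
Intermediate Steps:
$h{\left(j \right)} = j + j^{2}$ ($h{\left(j \right)} = j^{2} + j = j + j^{2}$)
$\left(-91 - 146\right) h{\left(-9 \right)} = \left(-91 - 146\right) \left(- 9 \left(1 - 9\right)\right) = - 237 \left(\left(-9\right) \left(-8\right)\right) = \left(-237\right) 72 = -17064$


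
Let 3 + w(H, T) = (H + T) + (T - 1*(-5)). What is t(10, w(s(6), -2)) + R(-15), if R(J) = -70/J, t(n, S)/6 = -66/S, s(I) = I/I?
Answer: 1202/3 ≈ 400.67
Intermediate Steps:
s(I) = 1
w(H, T) = 2 + H + 2*T (w(H, T) = -3 + ((H + T) + (T - 1*(-5))) = -3 + ((H + T) + (T + 5)) = -3 + ((H + T) + (5 + T)) = -3 + (5 + H + 2*T) = 2 + H + 2*T)
t(n, S) = -396/S (t(n, S) = 6*(-66/S) = -396/S)
t(10, w(s(6), -2)) + R(-15) = -396/(2 + 1 + 2*(-2)) - 70/(-15) = -396/(2 + 1 - 4) - 70*(-1/15) = -396/(-1) + 14/3 = -396*(-1) + 14/3 = 396 + 14/3 = 1202/3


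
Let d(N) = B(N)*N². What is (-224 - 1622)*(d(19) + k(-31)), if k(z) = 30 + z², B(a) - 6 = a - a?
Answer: -5827822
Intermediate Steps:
B(a) = 6 (B(a) = 6 + (a - a) = 6 + 0 = 6)
d(N) = 6*N²
(-224 - 1622)*(d(19) + k(-31)) = (-224 - 1622)*(6*19² + (30 + (-31)²)) = -1846*(6*361 + (30 + 961)) = -1846*(2166 + 991) = -1846*3157 = -5827822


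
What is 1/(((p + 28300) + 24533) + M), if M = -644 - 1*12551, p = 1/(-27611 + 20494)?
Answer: 7117/282103645 ≈ 2.5228e-5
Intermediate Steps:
p = -1/7117 (p = 1/(-7117) = -1/7117 ≈ -0.00014051)
M = -13195 (M = -644 - 12551 = -13195)
1/(((p + 28300) + 24533) + M) = 1/(((-1/7117 + 28300) + 24533) - 13195) = 1/((201411099/7117 + 24533) - 13195) = 1/(376012460/7117 - 13195) = 1/(282103645/7117) = 7117/282103645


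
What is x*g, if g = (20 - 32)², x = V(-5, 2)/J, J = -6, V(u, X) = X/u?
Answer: 48/5 ≈ 9.6000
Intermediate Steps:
x = 1/15 (x = (2/(-5))/(-6) = (2*(-⅕))*(-⅙) = -⅖*(-⅙) = 1/15 ≈ 0.066667)
g = 144 (g = (-12)² = 144)
x*g = (1/15)*144 = 48/5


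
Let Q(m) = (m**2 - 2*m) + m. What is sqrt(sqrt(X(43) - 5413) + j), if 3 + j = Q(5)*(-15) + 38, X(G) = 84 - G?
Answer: sqrt(-265 + 2*I*sqrt(1343)) ≈ 2.2304 + 16.431*I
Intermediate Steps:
Q(m) = m**2 - m
j = -265 (j = -3 + ((5*(-1 + 5))*(-15) + 38) = -3 + ((5*4)*(-15) + 38) = -3 + (20*(-15) + 38) = -3 + (-300 + 38) = -3 - 262 = -265)
sqrt(sqrt(X(43) - 5413) + j) = sqrt(sqrt((84 - 1*43) - 5413) - 265) = sqrt(sqrt((84 - 43) - 5413) - 265) = sqrt(sqrt(41 - 5413) - 265) = sqrt(sqrt(-5372) - 265) = sqrt(2*I*sqrt(1343) - 265) = sqrt(-265 + 2*I*sqrt(1343))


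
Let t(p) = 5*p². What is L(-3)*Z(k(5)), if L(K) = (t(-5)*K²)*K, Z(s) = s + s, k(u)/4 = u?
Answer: -135000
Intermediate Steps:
k(u) = 4*u
Z(s) = 2*s
L(K) = 125*K³ (L(K) = ((5*(-5)²)*K²)*K = ((5*25)*K²)*K = (125*K²)*K = 125*K³)
L(-3)*Z(k(5)) = (125*(-3)³)*(2*(4*5)) = (125*(-27))*(2*20) = -3375*40 = -135000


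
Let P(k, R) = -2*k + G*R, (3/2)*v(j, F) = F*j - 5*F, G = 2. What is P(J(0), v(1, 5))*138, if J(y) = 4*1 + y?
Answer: -4784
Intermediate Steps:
J(y) = 4 + y
v(j, F) = -10*F/3 + 2*F*j/3 (v(j, F) = 2*(F*j - 5*F)/3 = 2*(-5*F + F*j)/3 = -10*F/3 + 2*F*j/3)
P(k, R) = -2*k + 2*R
P(J(0), v(1, 5))*138 = (-2*(4 + 0) + 2*((2/3)*5*(-5 + 1)))*138 = (-2*4 + 2*((2/3)*5*(-4)))*138 = (-8 + 2*(-40/3))*138 = (-8 - 80/3)*138 = -104/3*138 = -4784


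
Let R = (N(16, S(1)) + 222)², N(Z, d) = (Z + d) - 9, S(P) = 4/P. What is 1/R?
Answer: 1/54289 ≈ 1.8420e-5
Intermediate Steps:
N(Z, d) = -9 + Z + d
R = 54289 (R = ((-9 + 16 + 4/1) + 222)² = ((-9 + 16 + 4*1) + 222)² = ((-9 + 16 + 4) + 222)² = (11 + 222)² = 233² = 54289)
1/R = 1/54289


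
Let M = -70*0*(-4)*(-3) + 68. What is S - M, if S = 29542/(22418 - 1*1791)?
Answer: -1373094/20627 ≈ -66.568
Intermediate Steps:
M = 68 (M = -0*(-3) + 68 = -70*0 + 68 = 0 + 68 = 68)
S = 29542/20627 (S = 29542/(22418 - 1791) = 29542/20627 ≈ 1.4322)
S - M = 29542/20627 - 1*68 = 29542/20627 - 68 = -1373094/20627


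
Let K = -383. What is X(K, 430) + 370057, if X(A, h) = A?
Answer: 369674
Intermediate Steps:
X(K, 430) + 370057 = -383 + 370057 = 369674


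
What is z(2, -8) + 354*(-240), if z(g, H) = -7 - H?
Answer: -84959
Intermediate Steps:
z(2, -8) + 354*(-240) = (-7 - 1*(-8)) + 354*(-240) = (-7 + 8) - 84960 = 1 - 84960 = -84959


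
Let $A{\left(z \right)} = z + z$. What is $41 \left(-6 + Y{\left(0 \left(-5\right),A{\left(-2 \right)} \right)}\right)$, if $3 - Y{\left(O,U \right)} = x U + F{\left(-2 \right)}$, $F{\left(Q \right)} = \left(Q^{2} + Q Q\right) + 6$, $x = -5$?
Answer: $-1517$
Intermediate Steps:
$F{\left(Q \right)} = 6 + 2 Q^{2}$ ($F{\left(Q \right)} = \left(Q^{2} + Q^{2}\right) + 6 = 2 Q^{2} + 6 = 6 + 2 Q^{2}$)
$A{\left(z \right)} = 2 z$
$Y{\left(O,U \right)} = -11 + 5 U$ ($Y{\left(O,U \right)} = 3 - \left(- 5 U + \left(6 + 2 \left(-2\right)^{2}\right)\right) = 3 - \left(- 5 U + \left(6 + 2 \cdot 4\right)\right) = 3 - \left(- 5 U + \left(6 + 8\right)\right) = 3 - \left(- 5 U + 14\right) = 3 - \left(14 - 5 U\right) = 3 + \left(-14 + 5 U\right) = -11 + 5 U$)
$41 \left(-6 + Y{\left(0 \left(-5\right),A{\left(-2 \right)} \right)}\right) = 41 \left(-6 + \left(-11 + 5 \cdot 2 \left(-2\right)\right)\right) = 41 \left(-6 + \left(-11 + 5 \left(-4\right)\right)\right) = 41 \left(-6 - 31\right) = 41 \left(-37\right) = -1517$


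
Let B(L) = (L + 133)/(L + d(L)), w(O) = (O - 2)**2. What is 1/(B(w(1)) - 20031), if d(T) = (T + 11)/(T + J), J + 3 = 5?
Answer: -5/100021 ≈ -4.9989e-5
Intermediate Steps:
J = 2 (J = -3 + 5 = 2)
w(O) = (-2 + O)**2
d(T) = (11 + T)/(2 + T) (d(T) = (T + 11)/(T + 2) = (11 + T)/(2 + T))
B(L) = (133 + L)/(L + (11 + L)/(2 + L)) (B(L) = (L + 133)/(L + (11 + L)/(2 + L)) = (133 + L)/(L + (11 + L)/(2 + L)))
1/(B(w(1)) - 20031) = 1/((2 + (-2 + 1)**2)*(133 + (-2 + 1)**2)/(11 + (-2 + 1)**2 + (-2 + 1)**2*(2 + (-2 + 1)**2)) - 20031) = 1/((2 + (-1)**2)*(133 + (-1)**2)/(11 + (-1)**2 + (-1)**2*(2 + (-1)**2)) - 20031) = 1/((2 + 1)*(133 + 1)/(11 + 1 + 1*(2 + 1)) - 20031) = 1/(3*134/(11 + 1 + 1*3) - 20031) = 1/(3*134/(11 + 1 + 3) - 20031) = 1/(3*134/15 - 20031) = 1/((1/15)*3*134 - 20031) = 1/(134/5 - 20031) = 1/(-100021/5) = -5/100021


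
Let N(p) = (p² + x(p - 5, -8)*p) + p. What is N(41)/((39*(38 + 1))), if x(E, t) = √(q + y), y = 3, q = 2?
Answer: 574/507 + 41*√5/1521 ≈ 1.1924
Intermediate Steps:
x(E, t) = √5 (x(E, t) = √(2 + 3) = √5)
N(p) = p + p² + p*√5 (N(p) = (p² + √5*p) + p = (p² + p*√5) + p = p + p² + p*√5)
N(41)/((39*(38 + 1))) = (41*(1 + 41 + √5))/((39*(38 + 1))) = (41*(42 + √5))/((39*39)) = (1722 + 41*√5)/1521 = (1722 + 41*√5)*(1/1521) = 574/507 + 41*√5/1521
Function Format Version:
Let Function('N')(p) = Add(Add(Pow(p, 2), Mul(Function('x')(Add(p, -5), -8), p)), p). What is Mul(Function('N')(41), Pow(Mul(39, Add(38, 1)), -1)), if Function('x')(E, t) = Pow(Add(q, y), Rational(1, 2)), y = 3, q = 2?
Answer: Add(Rational(574, 507), Mul(Rational(41, 1521), Pow(5, Rational(1, 2)))) ≈ 1.1924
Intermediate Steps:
Function('x')(E, t) = Pow(5, Rational(1, 2)) (Function('x')(E, t) = Pow(Add(2, 3), Rational(1, 2)) = Pow(5, Rational(1, 2)))
Function('N')(p) = Add(p, Pow(p, 2), Mul(p, Pow(5, Rational(1, 2)))) (Function('N')(p) = Add(Add(Pow(p, 2), Mul(Pow(5, Rational(1, 2)), p)), p) = Add(Add(Pow(p, 2), Mul(p, Pow(5, Rational(1, 2)))), p) = Add(p, Pow(p, 2), Mul(p, Pow(5, Rational(1, 2)))))
Mul(Function('N')(41), Pow(Mul(39, Add(38, 1)), -1)) = Mul(Mul(41, Add(1, 41, Pow(5, Rational(1, 2)))), Pow(Mul(39, Add(38, 1)), -1)) = Mul(Mul(41, Add(42, Pow(5, Rational(1, 2)))), Pow(Mul(39, 39), -1)) = Mul(Add(1722, Mul(41, Pow(5, Rational(1, 2)))), Pow(1521, -1)) = Mul(Add(1722, Mul(41, Pow(5, Rational(1, 2)))), Rational(1, 1521)) = Add(Rational(574, 507), Mul(Rational(41, 1521), Pow(5, Rational(1, 2))))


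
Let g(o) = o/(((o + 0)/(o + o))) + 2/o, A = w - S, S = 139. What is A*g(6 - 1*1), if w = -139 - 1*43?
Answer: -16692/5 ≈ -3338.4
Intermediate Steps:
w = -182 (w = -139 - 43 = -182)
A = -321 (A = -182 - 1*139 = -182 - 139 = -321)
g(o) = 2*o + 2/o (g(o) = o/((o/((2*o)))) + 2/o = o/((o*(1/(2*o)))) + 2/o = o/(½) + 2/o = o*2 + 2/o = 2*o + 2/o)
A*g(6 - 1*1) = -321*(2*(6 - 1*1) + 2/(6 - 1*1)) = -321*(2*(6 - 1) + 2/(6 - 1)) = -321*(2*5 + 2/5) = -321*(10 + 2*(⅕)) = -321*(10 + ⅖) = -321*52/5 = -16692/5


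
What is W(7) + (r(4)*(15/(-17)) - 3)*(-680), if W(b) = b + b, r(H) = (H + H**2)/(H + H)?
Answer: 3554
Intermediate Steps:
r(H) = (H + H**2)/(2*H) (r(H) = (H + H**2)/((2*H)) = (H + H**2)*(1/(2*H)) = (H + H**2)/(2*H))
W(b) = 2*b
W(7) + (r(4)*(15/(-17)) - 3)*(-680) = 2*7 + ((1/2 + (1/2)*4)*(15/(-17)) - 3)*(-680) = 14 + ((1/2 + 2)*(15*(-1/17)) - 3)*(-680) = 14 + ((5/2)*(-15/17) - 3)*(-680) = 14 + (-75/34 - 3)*(-680) = 14 - 177/34*(-680) = 14 + 3540 = 3554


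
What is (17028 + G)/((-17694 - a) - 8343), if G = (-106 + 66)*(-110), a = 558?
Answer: -21428/26595 ≈ -0.80572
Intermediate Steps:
G = 4400 (G = -40*(-110) = 4400)
(17028 + G)/((-17694 - a) - 8343) = (17028 + 4400)/((-17694 - 1*558) - 8343) = 21428/((-17694 - 558) - 8343) = 21428/(-18252 - 8343) = 21428/(-26595) = 21428*(-1/26595) = -21428/26595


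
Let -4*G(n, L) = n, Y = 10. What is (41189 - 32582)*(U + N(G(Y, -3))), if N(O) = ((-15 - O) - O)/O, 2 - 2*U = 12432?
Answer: -53458077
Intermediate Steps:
G(n, L) = -n/4
U = -6215 (U = 1 - 1/2*12432 = 1 - 6216 = -6215)
N(O) = (-15 - 2*O)/O
(41189 - 32582)*(U + N(G(Y, -3))) = (41189 - 32582)*(-6215 + (-2 - 15/((-1/4*10)))) = 8607*(-6215 + (-2 - 15/(-5/2))) = 8607*(-6215 + (-2 - 15*(-2/5))) = 8607*(-6215 + (-2 + 6)) = 8607*(-6215 + 4) = 8607*(-6211) = -53458077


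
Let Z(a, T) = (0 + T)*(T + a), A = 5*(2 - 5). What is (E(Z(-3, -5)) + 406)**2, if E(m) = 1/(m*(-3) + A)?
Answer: 3004026481/18225 ≈ 1.6483e+5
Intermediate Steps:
A = -15 (A = 5*(-3) = -15)
Z(a, T) = T*(T + a)
E(m) = 1/(-15 - 3*m) (E(m) = 1/(m*(-3) - 15) = 1/(-3*m - 15) = 1/(-15 - 3*m))
(E(Z(-3, -5)) + 406)**2 = (-1/(15 + 3*(-5*(-5 - 3))) + 406)**2 = (-1/(15 + 3*(-5*(-8))) + 406)**2 = (-1/(15 + 3*40) + 406)**2 = (-1/(15 + 120) + 406)**2 = (-1/135 + 406)**2 = (54809/135)**2 = 3004026481/18225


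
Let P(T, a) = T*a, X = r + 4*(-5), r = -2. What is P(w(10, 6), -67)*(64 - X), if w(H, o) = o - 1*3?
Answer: -17286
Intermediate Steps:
w(H, o) = -3 + o (w(H, o) = o - 3 = -3 + o)
X = -22 (X = -2 + 4*(-5) = -2 - 20 = -22)
P(w(10, 6), -67)*(64 - X) = ((-3 + 6)*(-67))*(64 - 1*(-22)) = (3*(-67))*(64 + 22) = -201*86 = -17286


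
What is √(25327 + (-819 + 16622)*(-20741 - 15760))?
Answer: 2*I*√144199994 ≈ 24017.0*I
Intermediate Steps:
√(25327 + (-819 + 16622)*(-20741 - 15760)) = √(25327 + 15803*(-36501)) = √(25327 - 576825303) = √(-576799976) = 2*I*√144199994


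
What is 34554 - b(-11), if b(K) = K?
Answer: 34565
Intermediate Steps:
34554 - b(-11) = 34554 - 1*(-11) = 34554 + 11 = 34565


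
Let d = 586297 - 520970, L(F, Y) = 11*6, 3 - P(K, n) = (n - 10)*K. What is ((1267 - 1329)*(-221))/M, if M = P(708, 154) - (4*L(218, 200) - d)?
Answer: -6851/18443 ≈ -0.37147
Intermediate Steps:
P(K, n) = 3 - K*(-10 + n) (P(K, n) = 3 - (n - 10)*K = 3 - (-10 + n)*K = 3 - K*(-10 + n))
L(F, Y) = 66
d = 65327
M = -36886 (M = (3 + 10*708 - 1*708*154) - (4*66 - 1*65327) = (3 + 7080 - 109032) - (264 - 65327) = -101949 - 1*(-65063) = -101949 + 65063 = -36886)
((1267 - 1329)*(-221))/M = ((1267 - 1329)*(-221))/(-36886) = -62*(-221)*(-1/36886) = 13702*(-1/36886) = -6851/18443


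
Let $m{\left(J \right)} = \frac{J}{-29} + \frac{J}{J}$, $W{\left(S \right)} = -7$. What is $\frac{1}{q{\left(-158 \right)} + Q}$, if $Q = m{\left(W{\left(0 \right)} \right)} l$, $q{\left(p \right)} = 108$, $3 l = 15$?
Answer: $\frac{29}{3312} \approx 0.008756$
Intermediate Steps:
$l = 5$ ($l = \frac{1}{3} \cdot 15 = 5$)
$m{\left(J \right)} = 1 - \frac{J}{29}$ ($m{\left(J \right)} = J \left(- \frac{1}{29}\right) + 1 = - \frac{J}{29} + 1 = 1 - \frac{J}{29}$)
$Q = \frac{180}{29}$ ($Q = \left(1 - - \frac{7}{29}\right) 5 = \left(1 + \frac{7}{29}\right) 5 = \frac{36}{29} \cdot 5 = \frac{180}{29} \approx 6.2069$)
$\frac{1}{q{\left(-158 \right)} + Q} = \frac{1}{108 + \frac{180}{29}} = \frac{1}{\frac{3312}{29}} = \frac{29}{3312}$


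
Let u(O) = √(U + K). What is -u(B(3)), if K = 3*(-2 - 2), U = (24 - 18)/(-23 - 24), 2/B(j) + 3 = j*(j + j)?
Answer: -I*√26790/47 ≈ -3.4825*I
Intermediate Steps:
B(j) = 2/(-3 + 2*j²) (B(j) = 2/(-3 + j*(j + j)) = 2/(-3 + j*(2*j)) = 2/(-3 + 2*j²))
U = -6/47 (U = 6/(-47) = 6*(-1/47) = -6/47 ≈ -0.12766)
K = -12 (K = 3*(-4) = -12)
u(O) = I*√26790/47 (u(O) = √(-6/47 - 12) = √(-570/47) = I*√26790/47)
-u(B(3)) = -I*√26790/47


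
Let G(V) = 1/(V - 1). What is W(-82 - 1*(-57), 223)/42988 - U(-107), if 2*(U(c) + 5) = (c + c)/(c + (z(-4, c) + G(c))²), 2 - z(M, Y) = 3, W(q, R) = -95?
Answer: 211933211691/53140346996 ≈ 3.9882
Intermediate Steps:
z(M, Y) = -1 (z(M, Y) = 2 - 1*3 = 2 - 3 = -1)
G(V) = 1/(-1 + V)
U(c) = -5 + c/(c + (-1 + 1/(-1 + c))²) (U(c) = -5 + ((c + c)/(c + (-1 + 1/(-1 + c))²))/2 = -5 + ((2*c)/(c + (-1 + 1/(-1 + c))²))/2 = -5 + (2*c/(c + (-1 + 1/(-1 + c))²))/2 = -5 + c/(c + (-1 + 1/(-1 + c))²))
W(-82 - 1*(-57), 223)/42988 - U(-107) = -95/42988 - (-20 - 4*(-107)³ + 3*(-107)² + 16*(-107))/(4 + (-107)³ - 1*(-107)² - 3*(-107)) = -95*1/42988 - (-20 - 4*(-1225043) + 3*11449 - 1712)/(4 - 1225043 - 1*11449 + 321) = -95/42988 - (-20 + 4900172 + 34347 - 1712)/(4 - 1225043 - 11449 + 321) = -95/42988 - 4932787/(-1236167) = -95/42988 - (-1)*4932787/1236167 = -95/42988 - 1*(-4932787/1236167) = -95/42988 + 4932787/1236167 = 211933211691/53140346996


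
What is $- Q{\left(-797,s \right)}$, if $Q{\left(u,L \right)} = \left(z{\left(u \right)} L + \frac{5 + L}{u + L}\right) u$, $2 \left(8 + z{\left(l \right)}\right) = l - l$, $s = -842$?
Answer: $\frac{8799789377}{1639} \approx 5.369 \cdot 10^{6}$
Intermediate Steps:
$z{\left(l \right)} = -8$ ($z{\left(l \right)} = -8 + \frac{l - l}{2} = -8 + \frac{1}{2} \cdot 0 = -8 + 0 = -8$)
$Q{\left(u,L \right)} = u \left(- 8 L + \frac{5 + L}{L + u}\right)$ ($Q{\left(u,L \right)} = \left(- 8 L + \frac{5 + L}{u + L}\right) u = \left(- 8 L + \frac{5 + L}{L + u}\right) u = u \left(- 8 L + \frac{5 + L}{L + u}\right)$)
$- Q{\left(-797,s \right)} = - \frac{\left(-797\right) \left(5 - 842 - 8 \left(-842\right)^{2} - \left(-6736\right) \left(-797\right)\right)}{-842 - 797} = - \frac{\left(-797\right) \left(5 - 842 - 5671712 - 5368592\right)}{-1639} = - \frac{\left(-797\right) \left(-1\right) \left(5 - 842 - 5671712 - 5368592\right)}{1639} = - \frac{\left(-797\right) \left(-1\right) \left(-11041141\right)}{1639} = \left(-1\right) \left(- \frac{8799789377}{1639}\right) = \frac{8799789377}{1639}$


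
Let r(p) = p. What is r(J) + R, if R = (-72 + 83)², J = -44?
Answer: 77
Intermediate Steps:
R = 121 (R = 11² = 121)
r(J) + R = -44 + 121 = 77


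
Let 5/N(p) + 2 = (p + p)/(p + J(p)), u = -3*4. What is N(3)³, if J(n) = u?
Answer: -3375/512 ≈ -6.5918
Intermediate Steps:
u = -12
J(n) = -12
N(p) = 5/(-2 + 2*p/(-12 + p)) (N(p) = 5/(-2 + (p + p)/(p - 12)) = 5/(-2 + (2*p)/(-12 + p)) = 5/(-2 + 2*p/(-12 + p)))
N(3)³ = (-5/2 + (5/24)*3)³ = (-5/2 + 5/8)³ = (-15/8)³ = -3375/512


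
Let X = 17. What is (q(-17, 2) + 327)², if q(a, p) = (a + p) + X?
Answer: 108241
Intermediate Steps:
q(a, p) = 17 + a + p (q(a, p) = (a + p) + 17 = 17 + a + p)
(q(-17, 2) + 327)² = ((17 - 17 + 2) + 327)² = (2 + 327)² = 329² = 108241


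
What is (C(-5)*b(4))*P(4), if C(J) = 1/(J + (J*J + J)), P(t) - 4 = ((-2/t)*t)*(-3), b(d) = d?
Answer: 8/3 ≈ 2.6667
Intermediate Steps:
P(t) = 10 (P(t) = 4 + ((-2/t)*t)*(-3) = 4 - 2*(-3) = 4 + 6 = 10)
C(J) = 1/(J**2 + 2*J) (C(J) = 1/(J + (J**2 + J)) = 1/(J + (J + J**2)) = 1/(J**2 + 2*J))
(C(-5)*b(4))*P(4) = ((1/((-5)*(2 - 5)))*4)*10 = (-1/5/(-3)*4)*10 = (-1/5*(-1/3)*4)*10 = ((1/15)*4)*10 = (4/15)*10 = 8/3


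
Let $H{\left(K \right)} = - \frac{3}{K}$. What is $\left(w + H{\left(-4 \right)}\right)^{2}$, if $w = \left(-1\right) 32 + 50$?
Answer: $\frac{5625}{16} \approx 351.56$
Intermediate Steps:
$w = 18$ ($w = -32 + 50 = 18$)
$H{\left(K \right)} = - \frac{3}{K}$
$\left(w + H{\left(-4 \right)}\right)^{2} = \left(18 - \frac{3}{-4}\right)^{2} = \left(18 - - \frac{3}{4}\right)^{2} = \left(18 + \frac{3}{4}\right)^{2} = \left(\frac{75}{4}\right)^{2} = \frac{5625}{16}$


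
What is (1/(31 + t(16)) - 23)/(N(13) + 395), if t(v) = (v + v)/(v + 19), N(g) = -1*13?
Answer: -12828/213347 ≈ -0.060127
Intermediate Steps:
N(g) = -13
t(v) = 2*v/(19 + v) (t(v) = (2*v)/(19 + v) = 2*v/(19 + v))
(1/(31 + t(16)) - 23)/(N(13) + 395) = (1/(31 + 2*16/(19 + 16)) - 23)/(-13 + 395) = (1/(31 + 2*16/35) - 23)/382 = (1/(31 + 2*16*(1/35)) - 23)*(1/382) = (1/(31 + 32/35) - 23)*(1/382) = (1/(1117/35) - 23)*(1/382) = (35/1117 - 23)*(1/382) = -25656/1117*1/382 = -12828/213347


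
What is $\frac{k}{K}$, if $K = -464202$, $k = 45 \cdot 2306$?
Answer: $- \frac{5765}{25789} \approx -0.22354$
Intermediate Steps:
$k = 103770$
$\frac{k}{K} = \frac{103770}{-464202} = 103770 \left(- \frac{1}{464202}\right) = - \frac{5765}{25789}$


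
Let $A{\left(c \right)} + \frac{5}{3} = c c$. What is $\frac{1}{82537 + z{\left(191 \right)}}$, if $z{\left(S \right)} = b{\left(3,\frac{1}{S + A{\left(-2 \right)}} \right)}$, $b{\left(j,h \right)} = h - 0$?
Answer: $\frac{580}{47871463} \approx 1.2116 \cdot 10^{-5}$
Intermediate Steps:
$A{\left(c \right)} = - \frac{5}{3} + c^{2}$ ($A{\left(c \right)} = - \frac{5}{3} + c c = - \frac{5}{3} + c^{2}$)
$b{\left(j,h \right)} = h$ ($b{\left(j,h \right)} = h + 0 = h$)
$z{\left(S \right)} = \frac{1}{\frac{7}{3} + S}$ ($z{\left(S \right)} = \frac{1}{S - \left(\frac{5}{3} - \left(-2\right)^{2}\right)} = \frac{1}{S + \left(- \frac{5}{3} + 4\right)} = \frac{1}{S + \frac{7}{3}} = \frac{1}{\frac{7}{3} + S}$)
$\frac{1}{82537 + z{\left(191 \right)}} = \frac{1}{82537 + \frac{3}{7 + 3 \cdot 191}} = \frac{1}{82537 + \frac{3}{7 + 573}} = \frac{1}{82537 + \frac{3}{580}} = \frac{1}{\frac{47871463}{580}} = \frac{580}{47871463}$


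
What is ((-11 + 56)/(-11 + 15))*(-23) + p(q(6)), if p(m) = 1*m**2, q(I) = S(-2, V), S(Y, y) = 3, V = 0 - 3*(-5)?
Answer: -999/4 ≈ -249.75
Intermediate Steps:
V = 15 (V = 0 + 15 = 15)
q(I) = 3
p(m) = m**2
((-11 + 56)/(-11 + 15))*(-23) + p(q(6)) = ((-11 + 56)/(-11 + 15))*(-23) + 3**2 = (45/4)*(-23) + 9 = -1035/4 + 9 = -999/4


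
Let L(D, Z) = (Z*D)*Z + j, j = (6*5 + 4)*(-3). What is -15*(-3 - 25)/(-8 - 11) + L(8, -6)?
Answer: 3114/19 ≈ 163.89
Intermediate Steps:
j = -102 (j = (30 + 4)*(-3) = 34*(-3) = -102)
L(D, Z) = -102 + D*Z² (L(D, Z) = (Z*D)*Z - 102 = (D*Z)*Z - 102 = D*Z² - 102 = -102 + D*Z²)
-15*(-3 - 25)/(-8 - 11) + L(8, -6) = -15*(-3 - 25)/(-8 - 11) + (-102 + 8*(-6)²) = -(-420)/(-19) + (-102 + 8*36) = -(-420)*(-1)/19 + (-102 + 288) = -15*28/19 + 186 = -420/19 + 186 = 3114/19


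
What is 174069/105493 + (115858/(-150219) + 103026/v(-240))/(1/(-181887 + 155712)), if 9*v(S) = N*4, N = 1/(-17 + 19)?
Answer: -64102146883398395588/5282350989 ≈ -1.2135e+10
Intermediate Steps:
N = ½ (N = 1/2 = ½ ≈ 0.50000)
v(S) = 2/9 (v(S) = ((½)*4)/9 = (⅑)*2 = 2/9)
174069/105493 + (115858/(-150219) + 103026/v(-240))/(1/(-181887 + 155712)) = 174069/105493 + (115858/(-150219) + 103026/(2/9))/(1/(-181887 + 155712)) = 174069*(1/105493) + (115858*(-1/150219) + 103026*(9/2))/(1/(-26175)) = 174069/105493 + (-115858/150219 + 463617)/(-1/26175) = 174069/105493 + (69643966265/150219)*(-26175) = 174069/105493 - 607643605662125/50073 = -64102146883398395588/5282350989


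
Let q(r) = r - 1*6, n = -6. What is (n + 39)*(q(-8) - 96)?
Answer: -3630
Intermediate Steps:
q(r) = -6 + r (q(r) = r - 6 = -6 + r)
(n + 39)*(q(-8) - 96) = (-6 + 39)*((-6 - 8) - 96) = 33*(-14 - 96) = 33*(-110) = -3630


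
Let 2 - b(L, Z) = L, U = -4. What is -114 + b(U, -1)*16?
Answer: -18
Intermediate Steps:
b(L, Z) = 2 - L
-114 + b(U, -1)*16 = -114 + (2 - 1*(-4))*16 = -114 + (2 + 4)*16 = -114 + 6*16 = -114 + 96 = -18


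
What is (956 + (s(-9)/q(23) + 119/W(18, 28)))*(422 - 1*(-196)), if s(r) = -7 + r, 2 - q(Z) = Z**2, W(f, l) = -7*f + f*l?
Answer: 2803214113/4743 ≈ 5.9102e+5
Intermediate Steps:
q(Z) = 2 - Z**2
(956 + (s(-9)/q(23) + 119/W(18, 28)))*(422 - 1*(-196)) = (956 + ((-7 - 9)/(2 - 1*23**2) + 119/((18*(-7 + 28)))))*(422 - 1*(-196)) = (956 + (-16/(2 - 1*529) + 119/((18*21))))*(422 + 196) = (956 + (-16/(2 - 529) + 119/378))*618 = (956 + (-16/(-527) + 119*(1/378)))*618 = (956 + (-16*(-1/527) + 17/54))*618 = (956 + (16/527 + 17/54))*618 = (956 + 9823/28458)*618 = (27215671/28458)*618 = 2803214113/4743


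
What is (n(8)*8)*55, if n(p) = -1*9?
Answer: -3960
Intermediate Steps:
n(p) = -9
(n(8)*8)*55 = -9*8*55 = -72*55 = -3960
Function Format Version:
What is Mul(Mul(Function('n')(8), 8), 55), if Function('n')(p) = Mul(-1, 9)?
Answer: -3960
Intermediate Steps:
Function('n')(p) = -9
Mul(Mul(Function('n')(8), 8), 55) = Mul(Mul(-9, 8), 55) = Mul(-72, 55) = -3960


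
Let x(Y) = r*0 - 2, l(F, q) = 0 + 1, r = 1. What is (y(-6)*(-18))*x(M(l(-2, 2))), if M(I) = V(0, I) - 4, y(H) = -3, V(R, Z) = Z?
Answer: -108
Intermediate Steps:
l(F, q) = 1
M(I) = -4 + I (M(I) = I - 4 = -4 + I)
x(Y) = -2 (x(Y) = 1*0 - 2 = 0 - 2 = -2)
(y(-6)*(-18))*x(M(l(-2, 2))) = -3*(-18)*(-2) = 54*(-2) = -108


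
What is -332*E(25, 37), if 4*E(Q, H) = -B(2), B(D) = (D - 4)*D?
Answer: -332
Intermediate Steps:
B(D) = D*(-4 + D) (B(D) = (-4 + D)*D = D*(-4 + D))
E(Q, H) = 1 (E(Q, H) = (-2*(-4 + 2))/4 = (-2*(-2))/4 = (-1*(-4))/4 = (¼)*4 = 1)
-332*E(25, 37) = -332*1 = -332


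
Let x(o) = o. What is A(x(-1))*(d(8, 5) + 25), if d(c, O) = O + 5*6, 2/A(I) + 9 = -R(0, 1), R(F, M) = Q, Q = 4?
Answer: -120/13 ≈ -9.2308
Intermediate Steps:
R(F, M) = 4
A(I) = -2/13 (A(I) = 2/(-9 - 1*4) = 2/(-9 - 4) = 2/(-13) = 2*(-1/13) = -2/13)
d(c, O) = 30 + O (d(c, O) = O + 30 = 30 + O)
A(x(-1))*(d(8, 5) + 25) = -2*((30 + 5) + 25)/13 = -2*(35 + 25)/13 = -2/13*60 = -120/13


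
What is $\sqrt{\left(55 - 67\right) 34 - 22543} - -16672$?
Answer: $16672 + i \sqrt{22951} \approx 16672.0 + 151.5 i$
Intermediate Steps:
$\sqrt{\left(55 - 67\right) 34 - 22543} - -16672 = \sqrt{\left(-12\right) 34 - 22543} + 16672 = \sqrt{-408 - 22543} + 16672 = \sqrt{-22951} + 16672 = i \sqrt{22951} + 16672 = 16672 + i \sqrt{22951}$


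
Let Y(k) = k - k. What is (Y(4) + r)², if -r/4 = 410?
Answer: 2689600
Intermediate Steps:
r = -1640 (r = -4*410 = -1640)
Y(k) = 0
(Y(4) + r)² = (0 - 1640)² = (-1640)² = 2689600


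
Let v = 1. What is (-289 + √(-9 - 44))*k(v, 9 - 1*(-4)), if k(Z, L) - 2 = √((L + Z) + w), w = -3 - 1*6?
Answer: -(2 + √5)*(289 - I*√53) ≈ -1224.2 + 30.839*I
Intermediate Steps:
w = -9 (w = -3 - 6 = -9)
k(Z, L) = 2 + √(-9 + L + Z) (k(Z, L) = 2 + √((L + Z) - 9) = 2 + √(-9 + L + Z))
(-289 + √(-9 - 44))*k(v, 9 - 1*(-4)) = (-289 + √(-9 - 44))*(2 + √(-9 + (9 - 1*(-4)) + 1)) = (-289 + √(-53))*(2 + √(-9 + (9 + 4) + 1)) = (-289 + I*√53)*(2 + √(-9 + 13 + 1)) = (-289 + I*√53)*(2 + √5)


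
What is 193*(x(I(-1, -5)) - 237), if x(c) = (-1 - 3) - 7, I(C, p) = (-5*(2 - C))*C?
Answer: -47864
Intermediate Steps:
I(C, p) = C*(-10 + 5*C) (I(C, p) = (-10 + 5*C)*C = C*(-10 + 5*C))
x(c) = -11 (x(c) = -4 - 7 = -11)
193*(x(I(-1, -5)) - 237) = 193*(-11 - 237) = 193*(-248) = -47864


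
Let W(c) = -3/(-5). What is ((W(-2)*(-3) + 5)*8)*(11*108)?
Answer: 152064/5 ≈ 30413.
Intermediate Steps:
W(c) = ⅗ (W(c) = -3*(-⅕) = ⅗)
((W(-2)*(-3) + 5)*8)*(11*108) = (((⅗)*(-3) + 5)*8)*(11*108) = ((-9/5 + 5)*8)*1188 = ((16/5)*8)*1188 = (128/5)*1188 = 152064/5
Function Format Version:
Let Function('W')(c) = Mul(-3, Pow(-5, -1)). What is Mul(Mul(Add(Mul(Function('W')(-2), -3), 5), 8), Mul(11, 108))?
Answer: Rational(152064, 5) ≈ 30413.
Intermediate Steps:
Function('W')(c) = Rational(3, 5) (Function('W')(c) = Mul(-3, Rational(-1, 5)) = Rational(3, 5))
Mul(Mul(Add(Mul(Function('W')(-2), -3), 5), 8), Mul(11, 108)) = Mul(Mul(Add(Mul(Rational(3, 5), -3), 5), 8), Mul(11, 108)) = Mul(Mul(Add(Rational(-9, 5), 5), 8), 1188) = Mul(Mul(Rational(16, 5), 8), 1188) = Mul(Rational(128, 5), 1188) = Rational(152064, 5)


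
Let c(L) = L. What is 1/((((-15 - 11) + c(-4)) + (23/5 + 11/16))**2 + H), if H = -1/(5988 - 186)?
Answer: 18566400/11338639429 ≈ 0.0016374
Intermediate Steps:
H = -1/5802 ≈ -0.00017235
1/((((-15 - 11) + c(-4)) + (23/5 + 11/16))**2 + H) = 1/((((-15 - 11) - 4) + (23/5 + 11/16))**2 - 1/5802) = 1/(((-26 - 4) + (23*(1/5) + 11*(1/16)))**2 - 1/5802) = 1/((-30 + (23/5 + 11/16))**2 - 1/5802) = 1/((-30 + 423/80)**2 - 1/5802) = 1/((-1977/80)**2 - 1/5802) = 1/(3908529/6400 - 1/5802) = 1/(11338639429/18566400) = 18566400/11338639429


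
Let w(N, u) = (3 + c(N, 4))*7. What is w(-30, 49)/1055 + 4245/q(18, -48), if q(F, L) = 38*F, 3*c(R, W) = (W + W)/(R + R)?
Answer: 22463131/3608100 ≈ 6.2258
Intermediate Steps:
c(R, W) = W/(3*R) (c(R, W) = ((W + W)/(R + R))/3 = ((2*W)/((2*R)))/3 = ((2*W)*(1/(2*R)))/3 = (W/R)/3 = W/(3*R))
w(N, u) = 21 + 28/(3*N) (w(N, u) = (3 + (⅓)*4/N)*7 = (3 + 4/(3*N))*7 = 21 + 28/(3*N))
w(-30, 49)/1055 + 4245/q(18, -48) = (21 + (28/3)/(-30))/1055 + 4245/((38*18)) = (21 + (28/3)*(-1/30))*(1/1055) + 4245/684 = (21 - 14/45)*(1/1055) + 4245*(1/684) = (931/45)*(1/1055) + 1415/228 = 931/47475 + 1415/228 = 22463131/3608100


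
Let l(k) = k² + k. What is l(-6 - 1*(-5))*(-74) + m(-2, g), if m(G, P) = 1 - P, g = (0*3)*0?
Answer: 1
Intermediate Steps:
g = 0 (g = 0*0 = 0)
l(k) = k + k²
l(-6 - 1*(-5))*(-74) + m(-2, g) = ((-6 - 1*(-5))*(1 + (-6 - 1*(-5))))*(-74) + (1 - 1*0) = ((-6 + 5)*(1 + (-6 + 5)))*(-74) + (1 + 0) = -(1 - 1)*(-74) + 1 = -1*0*(-74) + 1 = 0*(-74) + 1 = 0 + 1 = 1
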